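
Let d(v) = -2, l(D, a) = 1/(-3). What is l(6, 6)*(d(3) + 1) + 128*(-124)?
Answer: -47615/3 ≈ -15872.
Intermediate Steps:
l(D, a) = -⅓
l(6, 6)*(d(3) + 1) + 128*(-124) = -(-2 + 1)/3 + 128*(-124) = -⅓*(-1) - 15872 = ⅓ - 15872 = -47615/3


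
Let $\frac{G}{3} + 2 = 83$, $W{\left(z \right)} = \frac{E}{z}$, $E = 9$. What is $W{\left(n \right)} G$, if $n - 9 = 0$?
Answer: $243$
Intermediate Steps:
$n = 9$ ($n = 9 + 0 = 9$)
$W{\left(z \right)} = \frac{9}{z}$
$G = 243$ ($G = -6 + 3 \cdot 83 = -6 + 249 = 243$)
$W{\left(n \right)} G = \frac{9}{9} \cdot 243 = 9 \cdot \frac{1}{9} \cdot 243 = 1 \cdot 243 = 243$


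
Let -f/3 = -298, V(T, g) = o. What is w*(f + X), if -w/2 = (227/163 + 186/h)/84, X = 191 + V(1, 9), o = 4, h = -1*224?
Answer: -3726195/255584 ≈ -14.579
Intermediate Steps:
h = -224
V(T, g) = 4
f = 894 (f = -3*(-298) = 894)
X = 195 (X = 191 + 4 = 195)
w = -10265/766752 (w = -2*(227/163 + 186/(-224))/84 = -2*(227*(1/163) + 186*(-1/224))/84 = -2*(227/163 - 93/112)/84 = -10265/(9128*84) = -2*10265/1533504 = -10265/766752 ≈ -0.013388)
w*(f + X) = -10265*(894 + 195)/766752 = -10265/766752*1089 = -3726195/255584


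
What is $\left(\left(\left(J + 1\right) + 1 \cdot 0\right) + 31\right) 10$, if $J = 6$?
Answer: $380$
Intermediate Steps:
$\left(\left(\left(J + 1\right) + 1 \cdot 0\right) + 31\right) 10 = \left(\left(\left(6 + 1\right) + 1 \cdot 0\right) + 31\right) 10 = \left(\left(7 + 0\right) + 31\right) 10 = \left(7 + 31\right) 10 = 38 \cdot 10 = 380$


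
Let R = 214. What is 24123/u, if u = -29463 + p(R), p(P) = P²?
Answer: 24123/16333 ≈ 1.4769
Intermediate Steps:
u = 16333 (u = -29463 + 214² = -29463 + 45796 = 16333)
24123/u = 24123/16333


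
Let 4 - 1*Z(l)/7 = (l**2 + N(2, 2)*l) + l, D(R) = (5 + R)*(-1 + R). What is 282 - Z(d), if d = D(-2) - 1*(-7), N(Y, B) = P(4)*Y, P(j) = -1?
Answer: 296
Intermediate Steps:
D(R) = (-1 + R)*(5 + R)
N(Y, B) = -Y
d = -2 (d = (-5 + (-2)**2 + 4*(-2)) - 1*(-7) = (-5 + 4 - 8) + 7 = -9 + 7 = -2)
Z(l) = 28 - 7*l**2 + 7*l (Z(l) = 28 - 7*((l**2 + (-1*2)*l) + l) = 28 - 7*((l**2 - 2*l) + l) = 28 - 7*(l**2 - l) = 28 + (-7*l**2 + 7*l) = 28 - 7*l**2 + 7*l)
282 - Z(d) = 282 - (28 - 7*(-2)**2 + 7*(-2)) = 282 - (28 - 7*4 - 14) = 282 - (28 - 28 - 14) = 282 - 1*(-14) = 282 + 14 = 296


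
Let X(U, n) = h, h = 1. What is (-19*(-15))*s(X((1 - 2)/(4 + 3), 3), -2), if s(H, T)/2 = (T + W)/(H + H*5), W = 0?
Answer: -190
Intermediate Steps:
X(U, n) = 1
s(H, T) = T/(3*H) (s(H, T) = 2*((T + 0)/(H + H*5)) = 2*(T/(H + 5*H)) = 2*(T/((6*H))) = 2*(T*(1/(6*H))) = 2*(T/(6*H)) = T/(3*H))
(-19*(-15))*s(X((1 - 2)/(4 + 3), 3), -2) = (-19*(-15))*((⅓)*(-2)/1) = 285*((⅓)*(-2)*1) = 285*(-⅔) = -190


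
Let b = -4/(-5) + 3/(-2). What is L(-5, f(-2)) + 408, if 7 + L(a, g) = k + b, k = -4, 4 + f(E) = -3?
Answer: 3963/10 ≈ 396.30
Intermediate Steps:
f(E) = -7 (f(E) = -4 - 3 = -7)
b = -7/10 (b = -4*(-1/5) + 3*(-1/2) = 4/5 - 3/2 = -7/10 ≈ -0.70000)
L(a, g) = -117/10 (L(a, g) = -7 + (-4 - 7/10) = -7 - 47/10 = -117/10)
L(-5, f(-2)) + 408 = -117/10 + 408 = 3963/10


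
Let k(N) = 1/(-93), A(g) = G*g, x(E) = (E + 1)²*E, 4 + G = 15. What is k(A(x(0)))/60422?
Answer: -1/5619246 ≈ -1.7796e-7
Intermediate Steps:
G = 11 (G = -4 + 15 = 11)
x(E) = E*(1 + E)² (x(E) = (1 + E)²*E = E*(1 + E)²)
A(g) = 11*g
k(N) = -1/93
k(A(x(0)))/60422 = -1/93/60422 = -1/93*1/60422 = -1/5619246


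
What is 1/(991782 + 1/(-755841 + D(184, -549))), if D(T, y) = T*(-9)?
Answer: 757497/751271889653 ≈ 1.0083e-6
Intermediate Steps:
D(T, y) = -9*T
1/(991782 + 1/(-755841 + D(184, -549))) = 1/(991782 + 1/(-755841 - 9*184)) = 1/(991782 + 1/(-755841 - 1656)) = 1/(991782 + 1/(-757497)) = 1/(991782 - 1/757497) = 1/(751271889653/757497) = 757497/751271889653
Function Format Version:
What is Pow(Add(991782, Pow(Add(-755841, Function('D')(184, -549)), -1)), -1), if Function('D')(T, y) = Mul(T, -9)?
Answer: Rational(757497, 751271889653) ≈ 1.0083e-6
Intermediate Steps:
Function('D')(T, y) = Mul(-9, T)
Pow(Add(991782, Pow(Add(-755841, Function('D')(184, -549)), -1)), -1) = Pow(Add(991782, Pow(Add(-755841, Mul(-9, 184)), -1)), -1) = Pow(Add(991782, Pow(Add(-755841, -1656), -1)), -1) = Pow(Add(991782, Pow(-757497, -1)), -1) = Pow(Add(991782, Rational(-1, 757497)), -1) = Pow(Rational(751271889653, 757497), -1) = Rational(757497, 751271889653)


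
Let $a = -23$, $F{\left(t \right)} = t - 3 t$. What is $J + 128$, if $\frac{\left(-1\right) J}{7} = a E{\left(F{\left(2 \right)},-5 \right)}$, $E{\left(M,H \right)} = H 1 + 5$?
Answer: $128$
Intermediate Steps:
$F{\left(t \right)} = - 2 t$
$E{\left(M,H \right)} = 5 + H$ ($E{\left(M,H \right)} = H + 5 = 5 + H$)
$J = 0$ ($J = - 7 \left(- 23 \left(5 - 5\right)\right) = - 7 \left(\left(-23\right) 0\right) = \left(-7\right) 0 = 0$)
$J + 128 = 0 + 128 = 128$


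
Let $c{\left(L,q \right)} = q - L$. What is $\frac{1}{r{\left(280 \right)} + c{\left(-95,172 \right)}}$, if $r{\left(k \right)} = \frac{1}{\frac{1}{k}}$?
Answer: $\frac{1}{547} \approx 0.0018282$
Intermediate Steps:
$r{\left(k \right)} = k$
$\frac{1}{r{\left(280 \right)} + c{\left(-95,172 \right)}} = \frac{1}{280 + \left(172 - -95\right)} = \frac{1}{280 + \left(172 + 95\right)} = \frac{1}{280 + 267} = \frac{1}{547}$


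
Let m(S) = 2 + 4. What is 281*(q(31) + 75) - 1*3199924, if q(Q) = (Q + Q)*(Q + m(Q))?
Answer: -2534235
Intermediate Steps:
m(S) = 6
q(Q) = 2*Q*(6 + Q) (q(Q) = (Q + Q)*(Q + 6) = (2*Q)*(6 + Q) = 2*Q*(6 + Q))
281*(q(31) + 75) - 1*3199924 = 281*(2*31*(6 + 31) + 75) - 1*3199924 = 281*(2*31*37 + 75) - 3199924 = 281*(2294 + 75) - 3199924 = 281*2369 - 3199924 = 665689 - 3199924 = -2534235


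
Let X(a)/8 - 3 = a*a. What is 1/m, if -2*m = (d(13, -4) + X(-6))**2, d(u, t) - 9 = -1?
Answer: -1/51200 ≈ -1.9531e-5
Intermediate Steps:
X(a) = 24 + 8*a**2 (X(a) = 24 + 8*(a*a) = 24 + 8*a**2)
d(u, t) = 8 (d(u, t) = 9 - 1 = 8)
m = -51200 (m = -(8 + (24 + 8*(-6)**2))**2/2 = -(8 + (24 + 8*36))**2/2 = -(8 + (24 + 288))**2/2 = -(8 + 312)**2/2 = -1/2*320**2 = -1/2*102400 = -51200)
1/m = 1/(-51200) = -1/51200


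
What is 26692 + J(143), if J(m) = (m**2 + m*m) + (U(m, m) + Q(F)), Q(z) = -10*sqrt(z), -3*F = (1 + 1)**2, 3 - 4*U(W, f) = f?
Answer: 67555 - 20*I*sqrt(3)/3 ≈ 67555.0 - 11.547*I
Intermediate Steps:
U(W, f) = 3/4 - f/4
F = -4/3 (F = -(1 + 1)**2/3 = -1/3*2**2 = -1/3*4 = -4/3 ≈ -1.3333)
J(m) = 3/4 + 2*m**2 - m/4 - 20*I*sqrt(3)/3 (J(m) = (m**2 + m*m) + ((3/4 - m/4) - 20*I*sqrt(3)/3) = (m**2 + m**2) + ((3/4 - m/4) - 20*I*sqrt(3)/3) = 2*m**2 + ((3/4 - m/4) - 20*I*sqrt(3)/3) = 2*m**2 + (3/4 - m/4 - 20*I*sqrt(3)/3) = 3/4 + 2*m**2 - m/4 - 20*I*sqrt(3)/3)
26692 + J(143) = 26692 + (3/4 + 2*143**2 - 1/4*143 - 20*I*sqrt(3)/3) = 26692 + (3/4 + 2*20449 - 143/4 - 20*I*sqrt(3)/3) = 26692 + (3/4 + 40898 - 143/4 - 20*I*sqrt(3)/3) = 26692 + (40863 - 20*I*sqrt(3)/3) = 67555 - 20*I*sqrt(3)/3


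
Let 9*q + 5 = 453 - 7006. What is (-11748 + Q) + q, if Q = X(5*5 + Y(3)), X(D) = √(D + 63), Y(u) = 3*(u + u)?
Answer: -37430/3 + √106 ≈ -12466.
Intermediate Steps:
Y(u) = 6*u (Y(u) = 3*(2*u) = 6*u)
q = -2186/3 (q = -5/9 + (453 - 7006)/9 = -5/9 + (⅑)*(-6553) = -5/9 - 6553/9 = -2186/3 ≈ -728.67)
X(D) = √(63 + D)
Q = √106 (Q = √(63 + (5*5 + 6*3)) = √(63 + (25 + 18)) = √(63 + 43) = √106 ≈ 10.296)
(-11748 + Q) + q = (-11748 + √106) - 2186/3 = -37430/3 + √106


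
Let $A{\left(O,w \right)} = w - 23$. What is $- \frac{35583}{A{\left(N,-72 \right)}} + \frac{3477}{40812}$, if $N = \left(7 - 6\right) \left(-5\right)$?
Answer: $\frac{25483223}{68020} \approx 374.64$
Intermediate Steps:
$N = -5$ ($N = 1 \left(-5\right) = -5$)
$A{\left(O,w \right)} = -23 + w$
$- \frac{35583}{A{\left(N,-72 \right)}} + \frac{3477}{40812} = - \frac{35583}{-23 - 72} + \frac{3477}{40812} = - \frac{35583}{-95} + 3477 \cdot \frac{1}{40812} = \left(-35583\right) \left(- \frac{1}{95}\right) + \frac{61}{716} = \frac{35583}{95} + \frac{61}{716} = \frac{25483223}{68020}$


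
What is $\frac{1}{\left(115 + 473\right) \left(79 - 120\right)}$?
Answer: $- \frac{1}{24108} \approx -4.148 \cdot 10^{-5}$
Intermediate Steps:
$\frac{1}{\left(115 + 473\right) \left(79 - 120\right)} = \frac{1}{588 \left(-41\right)} = \frac{1}{-24108} = - \frac{1}{24108}$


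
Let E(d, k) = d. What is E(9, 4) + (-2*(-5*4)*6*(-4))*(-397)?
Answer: 381129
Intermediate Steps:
E(9, 4) + (-2*(-5*4)*6*(-4))*(-397) = 9 + (-2*(-5*4)*6*(-4))*(-397) = 9 + (-(-40)*6*(-4))*(-397) = 9 + (-2*(-120)*(-4))*(-397) = 9 + (240*(-4))*(-397) = 9 - 960*(-397) = 9 + 381120 = 381129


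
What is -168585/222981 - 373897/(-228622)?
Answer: 14943229029/16992787394 ≈ 0.87939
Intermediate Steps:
-168585/222981 - 373897/(-228622) = -168585*1/222981 - 373897*(-1/228622) = -56195/74327 + 373897/228622 = 14943229029/16992787394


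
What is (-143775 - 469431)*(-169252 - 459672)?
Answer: 385659970344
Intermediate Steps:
(-143775 - 469431)*(-169252 - 459672) = -613206*(-628924) = 385659970344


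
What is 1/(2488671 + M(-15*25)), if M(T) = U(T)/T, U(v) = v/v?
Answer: 375/933251624 ≈ 4.0182e-7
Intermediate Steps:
U(v) = 1
M(T) = 1/T
1/(2488671 + M(-15*25)) = 1/(2488671 + 1/(-15*25)) = 1/(2488671 + 1/(-375)) = 1/(2488671 - 1/375) = 1/(933251624/375) = 375/933251624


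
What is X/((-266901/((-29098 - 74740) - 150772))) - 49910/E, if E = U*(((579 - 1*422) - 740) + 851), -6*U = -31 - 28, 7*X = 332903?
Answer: 111639373391145/2461805857 ≈ 45349.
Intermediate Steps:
X = 332903/7 (X = (⅐)*332903 = 332903/7 ≈ 47558.)
U = 59/6 (U = -(-31 - 28)/6 = -⅙*(-59) = 59/6 ≈ 9.8333)
E = 7906/3 (E = 59*(((579 - 1*422) - 740) + 851)/6 = 59*(((579 - 422) - 740) + 851)/6 = 59*((157 - 740) + 851)/6 = 59*(-583 + 851)/6 = (59/6)*268 = 7906/3 ≈ 2635.3)
X/((-266901/((-29098 - 74740) - 150772))) - 49910/E = 332903/(7*((-266901/((-29098 - 74740) - 150772)))) - 49910/7906/3 = 332903/(7*((-266901/(-103838 - 150772)))) - 49910*3/7906 = 332903/(7*((-266901/(-254610)))) - 74865/3953 = 332903/(7*((-266901*(-1/254610)))) - 74865/3953 = 332903/(7*(88967/84870)) - 74865/3953 = (332903/7)*(84870/88967) - 74865/3953 = 28253477610/622769 - 74865/3953 = 111639373391145/2461805857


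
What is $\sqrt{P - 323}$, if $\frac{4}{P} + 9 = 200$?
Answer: $\frac{i \sqrt{11782599}}{191} \approx 17.972 i$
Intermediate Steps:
$P = \frac{4}{191}$ ($P = \frac{4}{-9 + 200} = \frac{4}{191} \approx 0.020942$)
$\sqrt{P - 323} = \sqrt{\frac{4}{191} - 323} = \sqrt{- \frac{61689}{191}} = \frac{i \sqrt{11782599}}{191}$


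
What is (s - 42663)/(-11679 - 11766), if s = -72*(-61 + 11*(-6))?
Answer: 11173/7815 ≈ 1.4297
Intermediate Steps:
s = 9144 (s = -72*(-61 - 66) = -72*(-127) = 9144)
(s - 42663)/(-11679 - 11766) = (9144 - 42663)/(-11679 - 11766) = -33519/(-23445) = -33519*(-1/23445) = 11173/7815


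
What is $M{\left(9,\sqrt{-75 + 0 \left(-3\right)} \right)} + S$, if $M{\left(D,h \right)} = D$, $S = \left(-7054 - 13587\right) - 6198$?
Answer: $-26830$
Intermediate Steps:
$S = -26839$ ($S = -20641 - 6198 = -26839$)
$M{\left(9,\sqrt{-75 + 0 \left(-3\right)} \right)} + S = 9 - 26839 = -26830$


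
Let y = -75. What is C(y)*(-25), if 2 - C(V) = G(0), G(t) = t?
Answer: -50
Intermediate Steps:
C(V) = 2 (C(V) = 2 - 1*0 = 2 + 0 = 2)
C(y)*(-25) = 2*(-25) = -50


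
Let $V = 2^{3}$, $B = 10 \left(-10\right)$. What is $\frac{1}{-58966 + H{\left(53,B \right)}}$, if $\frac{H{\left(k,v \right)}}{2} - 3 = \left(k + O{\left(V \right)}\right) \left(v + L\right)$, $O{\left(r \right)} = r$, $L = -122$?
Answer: $- \frac{1}{86044} \approx -1.1622 \cdot 10^{-5}$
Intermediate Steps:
$B = -100$
$V = 8$
$H{\left(k,v \right)} = 6 + 2 \left(-122 + v\right) \left(8 + k\right)$ ($H{\left(k,v \right)} = 6 + 2 \left(k + 8\right) \left(v - 122\right) = 6 + 2 \left(8 + k\right) \left(-122 + v\right) = 6 + 2 \left(-122 + v\right) \left(8 + k\right)$)
$\frac{1}{-58966 + H{\left(53,B \right)}} = \frac{1}{-58966 + \left(-1946 - 12932 + 16 \left(-100\right) + 2 \cdot 53 \left(-100\right)\right)} = \frac{1}{-58966 - 27078} = \frac{1}{-86044} = - \frac{1}{86044}$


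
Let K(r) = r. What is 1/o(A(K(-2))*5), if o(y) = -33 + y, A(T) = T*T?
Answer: -1/13 ≈ -0.076923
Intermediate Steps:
A(T) = T²
1/o(A(K(-2))*5) = 1/(-33 + (-2)²*5) = 1/(-33 + 4*5) = 1/(-33 + 20) = 1/(-13) = -1/13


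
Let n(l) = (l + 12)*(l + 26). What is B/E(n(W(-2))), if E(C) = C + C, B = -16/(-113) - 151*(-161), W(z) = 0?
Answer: 2747159/70512 ≈ 38.960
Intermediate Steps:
n(l) = (12 + l)*(26 + l)
B = 2747159/113 (B = -16*(-1/113) + 24311 = 16/113 + 24311 = 2747159/113 ≈ 24311.)
E(C) = 2*C
B/E(n(W(-2))) = 2747159/(113*((2*(312 + 0**2 + 38*0)))) = 2747159/(113*((2*(312 + 0 + 0)))) = 2747159/(113*((2*312))) = (2747159/113)/624 = (2747159/113)*(1/624) = 2747159/70512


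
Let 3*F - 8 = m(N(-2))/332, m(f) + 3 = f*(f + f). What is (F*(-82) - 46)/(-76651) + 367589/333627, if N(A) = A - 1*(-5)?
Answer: 1563984293815/1415030655794 ≈ 1.1053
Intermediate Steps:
N(A) = 5 + A (N(A) = A + 5 = 5 + A)
m(f) = -3 + 2*f² (m(f) = -3 + f*(f + f) = -3 + f*(2*f) = -3 + 2*f²)
F = 2671/996 (F = 8/3 + ((-3 + 2*(5 - 2)²)/332)/3 = 8/3 + ((-3 + 2*3²)*(1/332))/3 = 8/3 + ((-3 + 2*9)*(1/332))/3 = 8/3 + ((-3 + 18)*(1/332))/3 = 8/3 + (15*(1/332))/3 = 8/3 + (⅓)*(15/332) = 8/3 + 5/332 = 2671/996 ≈ 2.6817)
(F*(-82) - 46)/(-76651) + 367589/333627 = ((2671/996)*(-82) - 46)/(-76651) + 367589/333627 = (-109511/498 - 46)*(-1/76651) + 367589*(1/333627) = -132419/498*(-1/76651) + 367589/333627 = 132419/38172198 + 367589/333627 = 1563984293815/1415030655794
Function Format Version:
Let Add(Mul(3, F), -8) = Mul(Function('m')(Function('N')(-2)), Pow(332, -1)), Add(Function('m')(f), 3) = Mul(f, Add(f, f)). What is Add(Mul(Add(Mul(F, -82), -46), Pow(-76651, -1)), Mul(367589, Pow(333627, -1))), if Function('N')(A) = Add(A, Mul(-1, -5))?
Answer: Rational(1563984293815, 1415030655794) ≈ 1.1053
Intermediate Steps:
Function('N')(A) = Add(5, A) (Function('N')(A) = Add(A, 5) = Add(5, A))
Function('m')(f) = Add(-3, Mul(2, Pow(f, 2))) (Function('m')(f) = Add(-3, Mul(f, Add(f, f))) = Add(-3, Mul(f, Mul(2, f))) = Add(-3, Mul(2, Pow(f, 2))))
F = Rational(2671, 996) (F = Add(Rational(8, 3), Mul(Rational(1, 3), Mul(Add(-3, Mul(2, Pow(Add(5, -2), 2))), Pow(332, -1)))) = Add(Rational(8, 3), Mul(Rational(1, 3), Mul(Add(-3, Mul(2, Pow(3, 2))), Rational(1, 332)))) = Add(Rational(8, 3), Mul(Rational(1, 3), Mul(Add(-3, Mul(2, 9)), Rational(1, 332)))) = Add(Rational(8, 3), Mul(Rational(1, 3), Mul(Add(-3, 18), Rational(1, 332)))) = Add(Rational(8, 3), Mul(Rational(1, 3), Mul(15, Rational(1, 332)))) = Add(Rational(8, 3), Mul(Rational(1, 3), Rational(15, 332))) = Add(Rational(8, 3), Rational(5, 332)) = Rational(2671, 996) ≈ 2.6817)
Add(Mul(Add(Mul(F, -82), -46), Pow(-76651, -1)), Mul(367589, Pow(333627, -1))) = Add(Mul(Add(Mul(Rational(2671, 996), -82), -46), Pow(-76651, -1)), Mul(367589, Pow(333627, -1))) = Add(Mul(Add(Rational(-109511, 498), -46), Rational(-1, 76651)), Mul(367589, Rational(1, 333627))) = Add(Mul(Rational(-132419, 498), Rational(-1, 76651)), Rational(367589, 333627)) = Add(Rational(132419, 38172198), Rational(367589, 333627)) = Rational(1563984293815, 1415030655794)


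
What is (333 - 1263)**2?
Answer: 864900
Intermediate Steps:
(333 - 1263)**2 = (-930)**2 = 864900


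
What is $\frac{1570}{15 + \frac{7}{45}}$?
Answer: $\frac{35325}{341} \approx 103.59$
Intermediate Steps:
$\frac{1570}{15 + \frac{7}{45}} = \frac{1570}{\frac{682}{45}} = 1570 \cdot \frac{45}{682} = \frac{35325}{341}$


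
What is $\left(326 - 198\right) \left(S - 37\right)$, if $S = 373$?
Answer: $43008$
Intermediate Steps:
$\left(326 - 198\right) \left(S - 37\right) = \left(326 - 198\right) \left(373 - 37\right) = 128 \cdot 336 = 43008$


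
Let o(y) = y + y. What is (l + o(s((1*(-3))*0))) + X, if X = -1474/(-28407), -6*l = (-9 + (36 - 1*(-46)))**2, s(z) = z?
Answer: -50457353/56814 ≈ -888.12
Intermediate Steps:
l = -5329/6 (l = -(-9 + (36 - 1*(-46)))**2/6 = -(-9 + (36 + 46))**2/6 = -(-9 + 82)**2/6 = -1/6*73**2 = -1/6*5329 = -5329/6 ≈ -888.17)
X = 1474/28407 (X = -1474*(-1/28407) = 1474/28407 ≈ 0.051889)
o(y) = 2*y
(l + o(s((1*(-3))*0))) + X = (-5329/6 + 2*((1*(-3))*0)) + 1474/28407 = (-5329/6 + 2*(-3*0)) + 1474/28407 = (-5329/6 + 2*0) + 1474/28407 = (-5329/6 + 0) + 1474/28407 = -5329/6 + 1474/28407 = -50457353/56814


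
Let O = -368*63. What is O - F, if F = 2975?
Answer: -26159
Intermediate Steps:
O = -23184
O - F = -23184 - 1*2975 = -23184 - 2975 = -26159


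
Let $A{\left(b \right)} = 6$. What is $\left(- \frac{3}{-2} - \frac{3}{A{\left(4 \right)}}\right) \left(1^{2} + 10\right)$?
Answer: $11$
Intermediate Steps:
$\left(- \frac{3}{-2} - \frac{3}{A{\left(4 \right)}}\right) \left(1^{2} + 10\right) = \left(- \frac{3}{-2} - \frac{3}{6}\right) \left(1^{2} + 10\right) = \left(\left(-3\right) \left(- \frac{1}{2}\right) - \frac{1}{2}\right) \left(1 + 10\right) = \left(\frac{3}{2} - \frac{1}{2}\right) 11 = 1 \cdot 11 = 11$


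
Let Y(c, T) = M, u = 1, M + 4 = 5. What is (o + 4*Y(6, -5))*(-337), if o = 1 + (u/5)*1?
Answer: -8762/5 ≈ -1752.4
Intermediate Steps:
M = 1 (M = -4 + 5 = 1)
Y(c, T) = 1
o = 6/5 (o = 1 + (1/5)*1 = 1 + (1*(⅕))*1 = 1 + (⅕)*1 = 1 + ⅕ = 6/5 ≈ 1.2000)
(o + 4*Y(6, -5))*(-337) = (6/5 + 4*1)*(-337) = (6/5 + 4)*(-337) = (26/5)*(-337) = -8762/5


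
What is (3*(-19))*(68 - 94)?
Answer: 1482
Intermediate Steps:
(3*(-19))*(68 - 94) = -57*(-26) = 1482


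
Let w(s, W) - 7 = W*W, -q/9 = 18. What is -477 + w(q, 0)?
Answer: -470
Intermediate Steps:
q = -162 (q = -9*18 = -162)
w(s, W) = 7 + W² (w(s, W) = 7 + W*W = 7 + W²)
-477 + w(q, 0) = -477 + (7 + 0²) = -477 + (7 + 0) = -477 + 7 = -470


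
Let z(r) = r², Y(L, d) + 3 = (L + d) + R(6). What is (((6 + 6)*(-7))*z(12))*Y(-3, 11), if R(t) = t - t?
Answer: -60480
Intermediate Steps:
R(t) = 0
Y(L, d) = -3 + L + d (Y(L, d) = -3 + ((L + d) + 0) = -3 + (L + d) = -3 + L + d)
(((6 + 6)*(-7))*z(12))*Y(-3, 11) = (((6 + 6)*(-7))*12²)*(-3 - 3 + 11) = ((12*(-7))*144)*5 = -84*144*5 = -12096*5 = -60480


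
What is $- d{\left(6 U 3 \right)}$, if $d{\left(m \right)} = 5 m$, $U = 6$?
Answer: $-540$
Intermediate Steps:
$- d{\left(6 U 3 \right)} = - 5 \cdot 6 \cdot 6 \cdot 3 = - 5 \cdot 36 \cdot 3 = - 5 \cdot 108 = \left(-1\right) 540 = -540$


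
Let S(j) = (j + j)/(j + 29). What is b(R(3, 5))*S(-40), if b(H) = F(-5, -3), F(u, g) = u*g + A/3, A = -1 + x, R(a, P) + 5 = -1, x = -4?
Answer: 3200/33 ≈ 96.970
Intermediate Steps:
R(a, P) = -6 (R(a, P) = -5 - 1 = -6)
S(j) = 2*j/(29 + j) (S(j) = (2*j)/(29 + j) = 2*j/(29 + j))
A = -5 (A = -1 - 4 = -5)
F(u, g) = -5/3 + g*u (F(u, g) = u*g - 5/3 = g*u - 5*1/3 = g*u - 5/3 = -5/3 + g*u)
b(H) = 40/3 (b(H) = -5/3 - 3*(-5) = -5/3 + 15 = 40/3)
b(R(3, 5))*S(-40) = 40*(2*(-40)/(29 - 40))/3 = 40*(2*(-40)/(-11))/3 = 40*(2*(-40)*(-1/11))/3 = (40/3)*(80/11) = 3200/33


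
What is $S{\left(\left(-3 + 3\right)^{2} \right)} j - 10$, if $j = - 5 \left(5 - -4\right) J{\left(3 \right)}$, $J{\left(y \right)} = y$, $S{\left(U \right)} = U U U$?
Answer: $-10$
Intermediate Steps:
$S{\left(U \right)} = U^{3}$ ($S{\left(U \right)} = U^{2} U = U^{3}$)
$j = -135$ ($j = - 5 \left(5 - -4\right) 3 = - 5 \left(5 + 4\right) 3 = \left(-5\right) 9 \cdot 3 = \left(-45\right) 3 = -135$)
$S{\left(\left(-3 + 3\right)^{2} \right)} j - 10 = \left(\left(-3 + 3\right)^{2}\right)^{3} \left(-135\right) - 10 = \left(0^{2}\right)^{3} \left(-135\right) - 10 = 0^{3} \left(-135\right) - 10 = 0 \left(-135\right) - 10 = 0 - 10 = -10$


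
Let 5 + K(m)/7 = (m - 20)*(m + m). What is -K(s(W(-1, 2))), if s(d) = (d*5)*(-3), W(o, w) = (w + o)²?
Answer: -7315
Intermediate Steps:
W(o, w) = (o + w)²
s(d) = -15*d (s(d) = (5*d)*(-3) = -15*d)
K(m) = -35 + 14*m*(-20 + m) (K(m) = -35 + 7*((m - 20)*(m + m)) = -35 + 7*((-20 + m)*(2*m)) = -35 + 7*(2*m*(-20 + m)) = -35 + 14*m*(-20 + m))
-K(s(W(-1, 2))) = -(-35 - (-4200)*(-1 + 2)² + 14*(-15*(-1 + 2)²)²) = -(-35 - (-4200)*1² + 14*(-15*1²)²) = -(-35 - (-4200) + 14*(-15*1)²) = -(-35 - 280*(-15) + 14*(-15)²) = -(-35 + 4200 + 14*225) = -(-35 + 4200 + 3150) = -1*7315 = -7315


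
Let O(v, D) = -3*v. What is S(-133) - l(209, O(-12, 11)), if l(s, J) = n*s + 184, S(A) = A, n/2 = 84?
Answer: -35429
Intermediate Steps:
n = 168 (n = 2*84 = 168)
l(s, J) = 184 + 168*s (l(s, J) = 168*s + 184 = 184 + 168*s)
S(-133) - l(209, O(-12, 11)) = -133 - (184 + 168*209) = -133 - (184 + 35112) = -133 - 1*35296 = -133 - 35296 = -35429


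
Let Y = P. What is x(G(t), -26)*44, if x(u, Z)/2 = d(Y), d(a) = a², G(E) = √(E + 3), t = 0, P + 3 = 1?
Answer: 352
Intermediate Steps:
P = -2 (P = -3 + 1 = -2)
Y = -2
G(E) = √(3 + E)
x(u, Z) = 8 (x(u, Z) = 2*(-2)² = 2*4 = 8)
x(G(t), -26)*44 = 8*44 = 352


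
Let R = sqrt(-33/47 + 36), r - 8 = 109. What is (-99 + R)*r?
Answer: -11583 + 117*sqrt(77973)/47 ≈ -10888.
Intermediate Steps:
r = 117 (r = 8 + 109 = 117)
R = sqrt(77973)/47 (R = sqrt(-33*1/47 + 36) = sqrt(-33/47 + 36) = sqrt(1659/47) = sqrt(77973)/47 ≈ 5.9412)
(-99 + R)*r = (-99 + sqrt(77973)/47)*117 = -11583 + 117*sqrt(77973)/47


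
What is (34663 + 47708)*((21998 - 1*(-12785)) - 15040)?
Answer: 1626250653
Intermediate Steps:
(34663 + 47708)*((21998 - 1*(-12785)) - 15040) = 82371*((21998 + 12785) - 15040) = 82371*(34783 - 15040) = 82371*19743 = 1626250653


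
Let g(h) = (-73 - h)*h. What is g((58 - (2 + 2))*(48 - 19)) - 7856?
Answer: -2574530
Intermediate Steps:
g(h) = h*(-73 - h)
g((58 - (2 + 2))*(48 - 19)) - 7856 = -(58 - (2 + 2))*(48 - 19)*(73 + (58 - (2 + 2))*(48 - 19)) - 7856 = -(58 - 1*4)*29*(73 + (58 - 1*4)*29) - 7856 = -(58 - 4)*29*(73 + (58 - 4)*29) - 7856 = -54*29*(73 + 54*29) - 7856 = -1*1566*(73 + 1566) - 7856 = -1*1566*1639 - 7856 = -2566674 - 7856 = -2574530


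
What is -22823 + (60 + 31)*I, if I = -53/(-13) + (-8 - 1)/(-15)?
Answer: -111987/5 ≈ -22397.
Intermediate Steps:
I = 304/65 (I = -53*(-1/13) - 9*(-1/15) = 53/13 + ⅗ = 304/65 ≈ 4.6769)
-22823 + (60 + 31)*I = -22823 + (60 + 31)*(304/65) = -22823 + 91*(304/65) = -22823 + 2128/5 = -111987/5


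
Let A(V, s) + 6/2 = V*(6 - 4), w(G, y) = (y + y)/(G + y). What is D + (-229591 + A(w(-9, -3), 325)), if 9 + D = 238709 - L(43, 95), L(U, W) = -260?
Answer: 9367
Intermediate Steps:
w(G, y) = 2*y/(G + y) (w(G, y) = (2*y)/(G + y) = 2*y/(G + y))
A(V, s) = -3 + 2*V (A(V, s) = -3 + V*(6 - 4) = -3 + V*2 = -3 + 2*V)
D = 238960 (D = -9 + (238709 - 1*(-260)) = -9 + (238709 + 260) = -9 + 238969 = 238960)
D + (-229591 + A(w(-9, -3), 325)) = 238960 + (-229591 + (-3 + 2*(2*(-3)/(-9 - 3)))) = 238960 + (-229591 + (-3 + 2*(2*(-3)/(-12)))) = 238960 + (-229591 + (-3 + 2*(2*(-3)*(-1/12)))) = 238960 + (-229591 + (-3 + 2*(½))) = 238960 + (-229591 + (-3 + 1)) = 238960 + (-229591 - 2) = 238960 - 229593 = 9367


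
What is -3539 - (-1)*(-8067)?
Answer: -11606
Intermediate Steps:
-3539 - (-1)*(-8067) = -3539 - 1*8067 = -3539 - 8067 = -11606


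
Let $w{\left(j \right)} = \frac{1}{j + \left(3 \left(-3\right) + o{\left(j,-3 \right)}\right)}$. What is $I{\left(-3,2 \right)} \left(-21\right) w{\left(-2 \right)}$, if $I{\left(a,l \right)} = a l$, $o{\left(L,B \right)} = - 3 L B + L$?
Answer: $- \frac{126}{31} \approx -4.0645$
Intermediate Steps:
$o{\left(L,B \right)} = L - 3 B L$ ($o{\left(L,B \right)} = - 3 B L + L = L - 3 B L$)
$w{\left(j \right)} = \frac{1}{-9 + 11 j}$ ($w{\left(j \right)} = \frac{1}{j + \left(3 \left(-3\right) + j \left(1 - -9\right)\right)} = \frac{1}{j + \left(-9 + j \left(1 + 9\right)\right)} = \frac{1}{j + \left(-9 + j 10\right)} = \frac{1}{j + \left(-9 + 10 j\right)} = \frac{1}{-9 + 11 j}$)
$I{\left(-3,2 \right)} \left(-21\right) w{\left(-2 \right)} = \frac{\left(-3\right) 2 \left(-21\right)}{-9 + 11 \left(-2\right)} = \frac{\left(-6\right) \left(-21\right)}{-9 - 22} = \frac{126}{-31} = 126 \left(- \frac{1}{31}\right) = - \frac{126}{31}$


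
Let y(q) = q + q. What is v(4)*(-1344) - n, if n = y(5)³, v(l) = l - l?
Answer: -1000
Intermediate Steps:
y(q) = 2*q
v(l) = 0
n = 1000 (n = (2*5)³ = 10³ = 1000)
v(4)*(-1344) - n = 0*(-1344) - 1*1000 = 0 - 1000 = -1000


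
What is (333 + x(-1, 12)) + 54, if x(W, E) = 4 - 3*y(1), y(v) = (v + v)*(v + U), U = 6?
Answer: 349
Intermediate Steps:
y(v) = 2*v*(6 + v) (y(v) = (v + v)*(v + 6) = (2*v)*(6 + v) = 2*v*(6 + v))
x(W, E) = -38 (x(W, E) = 4 - 6*(6 + 1) = 4 - 6*7 = 4 - 3*14 = 4 - 42 = -38)
(333 + x(-1, 12)) + 54 = (333 - 38) + 54 = 295 + 54 = 349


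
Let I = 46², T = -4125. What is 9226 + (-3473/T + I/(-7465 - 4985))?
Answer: 3158981819/342375 ≈ 9226.7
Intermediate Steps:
I = 2116
9226 + (-3473/T + I/(-7465 - 4985)) = 9226 + (-3473/(-4125) + 2116/(-7465 - 4985)) = 9226 + (-3473*(-1/4125) + 2116/(-12450)) = 9226 + (3473/4125 + 2116*(-1/12450)) = 9226 + (3473/4125 - 1058/6225) = 9226 + 230069/342375 = 3158981819/342375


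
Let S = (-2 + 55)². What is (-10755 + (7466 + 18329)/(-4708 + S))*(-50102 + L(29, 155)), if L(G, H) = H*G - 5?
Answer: 103638268720/211 ≈ 4.9118e+8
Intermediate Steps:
L(G, H) = -5 + G*H (L(G, H) = G*H - 5 = -5 + G*H)
S = 2809 (S = 53² = 2809)
(-10755 + (7466 + 18329)/(-4708 + S))*(-50102 + L(29, 155)) = (-10755 + (7466 + 18329)/(-4708 + 2809))*(-50102 + (-5 + 29*155)) = (-10755 + 25795/(-1899))*(-50102 + (-5 + 4495)) = (-10755 + 25795*(-1/1899))*(-50102 + 4490) = (-10755 - 25795/1899)*(-45612) = -20449540/1899*(-45612) = 103638268720/211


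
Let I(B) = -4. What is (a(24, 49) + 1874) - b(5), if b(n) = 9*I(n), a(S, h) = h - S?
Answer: 1935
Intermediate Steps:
b(n) = -36 (b(n) = 9*(-4) = -36)
(a(24, 49) + 1874) - b(5) = ((49 - 1*24) + 1874) - 1*(-36) = ((49 - 24) + 1874) + 36 = (25 + 1874) + 36 = 1899 + 36 = 1935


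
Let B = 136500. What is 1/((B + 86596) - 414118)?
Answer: -1/191022 ≈ -5.2350e-6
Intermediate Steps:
1/((B + 86596) - 414118) = 1/((136500 + 86596) - 414118) = 1/(223096 - 414118) = 1/(-191022) = -1/191022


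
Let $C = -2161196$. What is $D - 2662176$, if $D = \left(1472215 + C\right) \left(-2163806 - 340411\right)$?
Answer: $1725355270701$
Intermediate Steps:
$D = 1725357932877$ ($D = \left(1472215 - 2161196\right) \left(-2163806 - 340411\right) = \left(-688981\right) \left(-2504217\right) = 1725357932877$)
$D - 2662176 = 1725357932877 - 2662176 = 1725355270701$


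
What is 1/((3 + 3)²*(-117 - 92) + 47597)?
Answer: 1/40073 ≈ 2.4954e-5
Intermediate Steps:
1/((3 + 3)²*(-117 - 92) + 47597) = 1/(6²*(-209) + 47597) = 1/(36*(-209) + 47597) = 1/(-7524 + 47597) = 1/40073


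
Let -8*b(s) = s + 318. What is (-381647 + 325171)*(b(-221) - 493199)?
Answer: 55709182991/2 ≈ 2.7855e+10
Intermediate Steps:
b(s) = -159/4 - s/8 (b(s) = -(s + 318)/8 = -(318 + s)/8 = -159/4 - s/8)
(-381647 + 325171)*(b(-221) - 493199) = (-381647 + 325171)*((-159/4 - 1/8*(-221)) - 493199) = -56476*((-159/4 + 221/8) - 493199) = -56476*(-97/8 - 493199) = -56476*(-3945689/8) = 55709182991/2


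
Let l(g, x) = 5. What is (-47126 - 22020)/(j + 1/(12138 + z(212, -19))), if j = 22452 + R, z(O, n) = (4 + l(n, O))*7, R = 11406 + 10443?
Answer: -421825173/270258251 ≈ -1.5608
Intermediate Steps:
R = 21849
z(O, n) = 63 (z(O, n) = (4 + 5)*7 = 9*7 = 63)
j = 44301 (j = 22452 + 21849 = 44301)
(-47126 - 22020)/(j + 1/(12138 + z(212, -19))) = (-47126 - 22020)/(44301 + 1/(12138 + 63)) = -69146/(44301 + 1/12201) = -69146/540516502/12201 = -69146*12201/540516502 = -421825173/270258251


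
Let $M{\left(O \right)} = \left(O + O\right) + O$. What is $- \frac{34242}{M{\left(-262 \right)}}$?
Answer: $\frac{5707}{131} \approx 43.565$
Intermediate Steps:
$M{\left(O \right)} = 3 O$ ($M{\left(O \right)} = 2 O + O = 3 O$)
$- \frac{34242}{M{\left(-262 \right)}} = - \frac{34242}{3 \left(-262\right)} = - \frac{34242}{-786} = \left(-34242\right) \left(- \frac{1}{786}\right) = \frac{5707}{131}$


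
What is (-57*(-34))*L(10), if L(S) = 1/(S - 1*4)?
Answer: 323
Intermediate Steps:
L(S) = 1/(-4 + S) (L(S) = 1/(S - 4) = 1/(-4 + S))
(-57*(-34))*L(10) = (-57*(-34))/(-4 + 10) = 1938/6 = 1938*(⅙) = 323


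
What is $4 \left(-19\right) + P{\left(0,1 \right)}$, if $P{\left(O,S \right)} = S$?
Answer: $-75$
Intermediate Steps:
$4 \left(-19\right) + P{\left(0,1 \right)} = 4 \left(-19\right) + 1 = -76 + 1 = -75$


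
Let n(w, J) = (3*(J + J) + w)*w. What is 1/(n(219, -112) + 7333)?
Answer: -1/91874 ≈ -1.0884e-5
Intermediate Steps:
n(w, J) = w*(w + 6*J) (n(w, J) = (3*(2*J) + w)*w = (6*J + w)*w = (w + 6*J)*w = w*(w + 6*J))
1/(n(219, -112) + 7333) = 1/(219*(219 + 6*(-112)) + 7333) = 1/(219*(219 - 672) + 7333) = 1/(219*(-453) + 7333) = 1/(-99207 + 7333) = 1/(-91874) = -1/91874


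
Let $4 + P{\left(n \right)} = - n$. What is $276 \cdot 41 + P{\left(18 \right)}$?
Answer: $11294$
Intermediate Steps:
$P{\left(n \right)} = -4 - n$
$276 \cdot 41 + P{\left(18 \right)} = 276 \cdot 41 - 22 = 11316 - 22 = 11294$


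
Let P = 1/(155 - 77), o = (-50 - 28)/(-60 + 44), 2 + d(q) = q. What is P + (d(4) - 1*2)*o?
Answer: 1/78 ≈ 0.012821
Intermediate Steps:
d(q) = -2 + q
o = 39/8 (o = -78/(-16) = -78*(-1/16) = 39/8 ≈ 4.8750)
P = 1/78 ≈ 0.012821
P + (d(4) - 1*2)*o = 1/78 + ((-2 + 4) - 1*2)*(39/8) = 1/78 + (2 - 2)*(39/8) = 1/78 + 0*(39/8) = 1/78 + 0 = 1/78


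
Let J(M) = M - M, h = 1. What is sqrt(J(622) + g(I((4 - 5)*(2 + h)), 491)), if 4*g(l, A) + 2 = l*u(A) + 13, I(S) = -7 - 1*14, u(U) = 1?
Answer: I*sqrt(10)/2 ≈ 1.5811*I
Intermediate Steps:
J(M) = 0
I(S) = -21 (I(S) = -7 - 14 = -21)
g(l, A) = 11/4 + l/4 (g(l, A) = -1/2 + (l*1 + 13)/4 = -1/2 + (l + 13)/4 = -1/2 + (13 + l)/4 = -1/2 + (13/4 + l/4) = 11/4 + l/4)
sqrt(J(622) + g(I((4 - 5)*(2 + h)), 491)) = sqrt(0 + (11/4 + (1/4)*(-21))) = sqrt(0 + (11/4 - 21/4)) = sqrt(0 - 5/2) = sqrt(-5/2) = I*sqrt(10)/2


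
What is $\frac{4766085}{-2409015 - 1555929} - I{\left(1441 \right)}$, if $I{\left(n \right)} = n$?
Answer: $- \frac{1906083463}{1321648} \approx -1442.2$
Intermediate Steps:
$\frac{4766085}{-2409015 - 1555929} - I{\left(1441 \right)} = \frac{4766085}{-2409015 - 1555929} - 1441 = \frac{4766085}{-3964944} - 1441 = 4766085 \left(- \frac{1}{3964944}\right) - 1441 = - \frac{1588695}{1321648} - 1441 = - \frac{1906083463}{1321648}$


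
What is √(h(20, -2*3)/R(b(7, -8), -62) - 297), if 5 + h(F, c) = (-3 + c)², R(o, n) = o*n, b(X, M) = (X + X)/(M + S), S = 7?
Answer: I*√13981310/217 ≈ 17.231*I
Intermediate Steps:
b(X, M) = 2*X/(7 + M) (b(X, M) = (X + X)/(M + 7) = (2*X)/(7 + M) = 2*X/(7 + M))
R(o, n) = n*o
h(F, c) = -5 + (-3 + c)²
√(h(20, -2*3)/R(b(7, -8), -62) - 297) = √((-5 + (-3 - 2*3)²)/((-124*7/(7 - 8))) - 297) = √((-5 + (-3 - 6)²)/((-124*7/(-1))) - 297) = √((-5 + (-9)²)/((-124*7*(-1))) - 297) = √((-5 + 81)/((-62*(-14))) - 297) = √(76/868 - 297) = √(76*(1/868) - 297) = √(19/217 - 297) = √(-64430/217) = I*√13981310/217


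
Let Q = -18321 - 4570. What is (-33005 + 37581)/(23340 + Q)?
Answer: 4576/449 ≈ 10.192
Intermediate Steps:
Q = -22891
(-33005 + 37581)/(23340 + Q) = (-33005 + 37581)/(23340 - 22891) = 4576/449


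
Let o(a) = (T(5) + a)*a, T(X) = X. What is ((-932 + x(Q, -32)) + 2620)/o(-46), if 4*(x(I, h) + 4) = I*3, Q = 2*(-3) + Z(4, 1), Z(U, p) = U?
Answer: 3365/3772 ≈ 0.89210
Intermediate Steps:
Q = -2 (Q = 2*(-3) + 4 = -6 + 4 = -2)
x(I, h) = -4 + 3*I/4 (x(I, h) = -4 + (I*3)/4 = -4 + (3*I)/4 = -4 + 3*I/4)
o(a) = a*(5 + a) (o(a) = (5 + a)*a = a*(5 + a))
((-932 + x(Q, -32)) + 2620)/o(-46) = ((-932 + (-4 + (3/4)*(-2))) + 2620)/((-46*(5 - 46))) = ((-932 + (-4 - 3/2)) + 2620)/((-46*(-41))) = ((-932 - 11/2) + 2620)/1886 = (-1875/2 + 2620)*(1/1886) = (3365/2)*(1/1886) = 3365/3772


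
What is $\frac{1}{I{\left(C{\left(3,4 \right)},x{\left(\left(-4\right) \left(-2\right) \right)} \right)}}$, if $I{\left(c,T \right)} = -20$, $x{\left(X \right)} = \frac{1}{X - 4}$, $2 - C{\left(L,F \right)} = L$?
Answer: $- \frac{1}{20} \approx -0.05$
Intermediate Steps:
$C{\left(L,F \right)} = 2 - L$
$x{\left(X \right)} = \frac{1}{-4 + X}$
$\frac{1}{I{\left(C{\left(3,4 \right)},x{\left(\left(-4\right) \left(-2\right) \right)} \right)}} = \frac{1}{-20} = - \frac{1}{20}$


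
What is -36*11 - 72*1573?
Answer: -113652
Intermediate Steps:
-36*11 - 72*1573 = -396 - 113256 = -113652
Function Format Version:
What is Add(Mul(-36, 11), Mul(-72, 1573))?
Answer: -113652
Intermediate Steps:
Add(Mul(-36, 11), Mul(-72, 1573)) = Add(-396, -113256) = -113652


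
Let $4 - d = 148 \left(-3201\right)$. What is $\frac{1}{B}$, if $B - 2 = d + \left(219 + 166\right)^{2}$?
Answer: $\frac{1}{621979} \approx 1.6078 \cdot 10^{-6}$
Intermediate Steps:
$d = 473752$ ($d = 4 - 148 \left(-3201\right) = 4 - -473748 = 4 + 473748 = 473752$)
$B = 621979$ ($B = 2 + \left(473752 + \left(219 + 166\right)^{2}\right) = 2 + \left(473752 + 385^{2}\right) = 2 + \left(473752 + 148225\right) = 2 + 621977 = 621979$)
$\frac{1}{B} = \frac{1}{621979}$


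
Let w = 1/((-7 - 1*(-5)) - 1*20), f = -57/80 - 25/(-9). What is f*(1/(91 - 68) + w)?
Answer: -1487/364320 ≈ -0.0040816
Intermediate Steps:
f = 1487/720 (f = -57*1/80 - 25*(-⅑) = -57/80 + 25/9 = 1487/720 ≈ 2.0653)
w = -1/22 (w = 1/((-7 + 5) - 20) = 1/(-2 - 20) = 1/(-22) = -1/22 ≈ -0.045455)
f*(1/(91 - 68) + w) = 1487*(1/(91 - 68) - 1/22)/720 = 1487*(1/23 - 1/22)/720 = (1487/720)*(-1/506) = -1487/364320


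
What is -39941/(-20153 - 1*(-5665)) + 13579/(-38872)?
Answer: 84740875/35198596 ≈ 2.4075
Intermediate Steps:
-39941/(-20153 - 1*(-5665)) + 13579/(-38872) = -39941/(-20153 + 5665) + 13579*(-1/38872) = -39941/(-14488) - 13579/38872 = -39941*(-1/14488) - 13579/38872 = 39941/14488 - 13579/38872 = 84740875/35198596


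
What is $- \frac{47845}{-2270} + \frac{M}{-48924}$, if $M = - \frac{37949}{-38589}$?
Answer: $\frac{9032784030719}{428559709572} \approx 21.077$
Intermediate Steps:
$M = \frac{37949}{38589}$ ($M = \left(-37949\right) \left(- \frac{1}{38589}\right) = \frac{37949}{38589} \approx 0.98341$)
$- \frac{47845}{-2270} + \frac{M}{-48924} = - \frac{47845}{-2270} + \frac{37949}{38589 \left(-48924\right)} = \left(-47845\right) \left(- \frac{1}{2270}\right) + \frac{37949}{38589} \left(- \frac{1}{48924}\right) = \frac{9569}{454} - \frac{37949}{1887928236} = \frac{9032784030719}{428559709572}$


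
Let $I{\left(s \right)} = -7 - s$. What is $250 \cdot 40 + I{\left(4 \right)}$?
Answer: $9989$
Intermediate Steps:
$250 \cdot 40 + I{\left(4 \right)} = 250 \cdot 40 - 11 = 10000 - 11 = 9989$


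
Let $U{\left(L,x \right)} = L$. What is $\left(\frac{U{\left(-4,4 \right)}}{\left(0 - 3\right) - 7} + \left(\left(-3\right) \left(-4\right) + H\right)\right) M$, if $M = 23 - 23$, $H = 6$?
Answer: $0$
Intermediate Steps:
$M = 0$ ($M = 23 - 23 = 0$)
$\left(\frac{U{\left(-4,4 \right)}}{\left(0 - 3\right) - 7} + \left(\left(-3\right) \left(-4\right) + H\right)\right) M = \left(- \frac{4}{\left(0 - 3\right) - 7} + \left(\left(-3\right) \left(-4\right) + 6\right)\right) 0 = \left(- \frac{4}{-3 - 7} + \left(12 + 6\right)\right) 0 = \left(- \frac{4}{-10} + 18\right) 0 = \left(\left(-4\right) \left(- \frac{1}{10}\right) + 18\right) 0 = \left(\frac{2}{5} + 18\right) 0 = \frac{92}{5} \cdot 0 = 0$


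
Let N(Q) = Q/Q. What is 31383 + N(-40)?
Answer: 31384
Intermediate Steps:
N(Q) = 1
31383 + N(-40) = 31383 + 1 = 31384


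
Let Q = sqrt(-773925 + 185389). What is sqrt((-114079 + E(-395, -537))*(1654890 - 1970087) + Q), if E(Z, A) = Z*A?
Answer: sqrt(-30900653092 + 2*I*sqrt(147134)) ≈ 0.e-3 + 1.7579e+5*I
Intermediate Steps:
Q = 2*I*sqrt(147134) (Q = sqrt(-588536) = 2*I*sqrt(147134) ≈ 767.16*I)
E(Z, A) = A*Z
sqrt((-114079 + E(-395, -537))*(1654890 - 1970087) + Q) = sqrt((-114079 - 537*(-395))*(1654890 - 1970087) + 2*I*sqrt(147134)) = sqrt((-114079 + 212115)*(-315197) + 2*I*sqrt(147134)) = sqrt(98036*(-315197) + 2*I*sqrt(147134)) = sqrt(-30900653092 + 2*I*sqrt(147134))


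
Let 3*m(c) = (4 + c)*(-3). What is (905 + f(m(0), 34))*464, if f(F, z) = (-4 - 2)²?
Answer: 436624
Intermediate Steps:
m(c) = -4 - c (m(c) = ((4 + c)*(-3))/3 = (-12 - 3*c)/3 = -4 - c)
f(F, z) = 36 (f(F, z) = (-6)² = 36)
(905 + f(m(0), 34))*464 = (905 + 36)*464 = 941*464 = 436624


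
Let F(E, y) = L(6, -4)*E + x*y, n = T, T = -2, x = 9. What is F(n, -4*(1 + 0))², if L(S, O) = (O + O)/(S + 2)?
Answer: 1156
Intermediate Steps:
n = -2
L(S, O) = 2*O/(2 + S) (L(S, O) = (2*O)/(2 + S) = 2*O/(2 + S))
F(E, y) = -E + 9*y (F(E, y) = (2*(-4)/(2 + 6))*E + 9*y = (2*(-4)/8)*E + 9*y = (2*(-4)*(⅛))*E + 9*y = -E + 9*y)
F(n, -4*(1 + 0))² = (-1*(-2) + 9*(-4*(1 + 0)))² = (2 + 9*(-4*1))² = (2 + 9*(-4))² = (2 - 36)² = (-34)² = 1156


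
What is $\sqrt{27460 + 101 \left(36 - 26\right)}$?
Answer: $\sqrt{28470} \approx 168.73$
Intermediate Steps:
$\sqrt{27460 + 101 \left(36 - 26\right)} = \sqrt{27460 + 101 \cdot 10} = \sqrt{27460 + 1010} = \sqrt{28470}$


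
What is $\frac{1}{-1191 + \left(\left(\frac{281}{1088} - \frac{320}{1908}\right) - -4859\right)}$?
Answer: $\frac{518976}{1903650965} \approx 0.00027262$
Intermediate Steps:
$\frac{1}{-1191 + \left(\left(\frac{281}{1088} - \frac{320}{1908}\right) - -4859\right)} = \frac{1}{-1191 + \left(\left(281 \cdot \frac{1}{1088} - \frac{80}{477}\right) + 4859\right)} = \frac{1}{-1191 + \left(\left(\frac{281}{1088} - \frac{80}{477}\right) + 4859\right)} = \frac{1}{-1191 + \left(\frac{46997}{518976} + 4859\right)} = \frac{1}{-1191 + \frac{2521751381}{518976}} = \frac{1}{\frac{1903650965}{518976}} = \frac{518976}{1903650965}$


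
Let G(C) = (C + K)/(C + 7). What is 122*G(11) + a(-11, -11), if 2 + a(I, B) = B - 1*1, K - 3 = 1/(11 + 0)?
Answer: 8069/99 ≈ 81.505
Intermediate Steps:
K = 34/11 (K = 3 + 1/(11 + 0) = 3 + 1/11 = 34/11 ≈ 3.0909)
a(I, B) = -3 + B (a(I, B) = -2 + (B - 1*1) = -2 + (B - 1) = -2 + (-1 + B) = -3 + B)
G(C) = (34/11 + C)/(7 + C) (G(C) = (C + 34/11)/(C + 7) = (34/11 + C)/(7 + C))
122*G(11) + a(-11, -11) = 122*((34/11 + 11)/(7 + 11)) + (-3 - 11) = 122*((155/11)/18) - 14 = 122*((1/18)*(155/11)) - 14 = 122*(155/198) - 14 = 9455/99 - 14 = 8069/99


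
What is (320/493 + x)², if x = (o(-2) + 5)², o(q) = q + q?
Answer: 660969/243049 ≈ 2.7195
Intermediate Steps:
o(q) = 2*q
x = 1 (x = (2*(-2) + 5)² = (-4 + 5)² = 1² = 1)
(320/493 + x)² = (320/493 + 1)² = (813/493)² = 660969/243049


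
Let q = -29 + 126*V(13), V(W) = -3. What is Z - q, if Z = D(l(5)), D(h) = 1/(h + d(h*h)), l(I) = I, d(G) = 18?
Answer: 9362/23 ≈ 407.04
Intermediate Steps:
D(h) = 1/(18 + h) (D(h) = 1/(h + 18) = 1/(18 + h))
q = -407 (q = -29 + 126*(-3) = -29 - 378 = -407)
Z = 1/23 (Z = 1/(18 + 5) = 1/23 ≈ 0.043478)
Z - q = 1/23 - 1*(-407) = 1/23 + 407 = 9362/23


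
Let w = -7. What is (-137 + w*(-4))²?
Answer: 11881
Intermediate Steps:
(-137 + w*(-4))² = (-137 - 7*(-4))² = (-137 + 28)² = (-109)² = 11881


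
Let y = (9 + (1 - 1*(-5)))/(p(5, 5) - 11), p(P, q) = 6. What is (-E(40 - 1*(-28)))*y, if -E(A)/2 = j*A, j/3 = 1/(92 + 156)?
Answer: -153/31 ≈ -4.9355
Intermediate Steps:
j = 3/248 (j = 3/(92 + 156) = 3/248 ≈ 0.012097)
E(A) = -3*A/124
y = -3 (y = (9 + (1 - 1*(-5)))/(6 - 11) = (9 + (1 + 5))/(-5) = (9 + 6)*(-⅕) = 15*(-⅕) = -3)
(-E(40 - 1*(-28)))*y = -(-3)*(40 - 1*(-28))/124*(-3) = -(-3)*(40 + 28)/124*(-3) = -(-3)*68/124*(-3) = -1*(-51/31)*(-3) = (51/31)*(-3) = -153/31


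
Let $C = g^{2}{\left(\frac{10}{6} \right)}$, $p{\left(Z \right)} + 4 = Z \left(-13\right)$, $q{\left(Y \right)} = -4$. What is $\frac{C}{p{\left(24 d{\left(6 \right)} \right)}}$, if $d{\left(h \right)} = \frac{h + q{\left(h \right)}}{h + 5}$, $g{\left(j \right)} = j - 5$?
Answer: $- \frac{275}{1503} \approx -0.18297$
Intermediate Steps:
$g{\left(j \right)} = -5 + j$ ($g{\left(j \right)} = j - 5 = -5 + j$)
$d{\left(h \right)} = \frac{-4 + h}{5 + h}$ ($d{\left(h \right)} = \frac{h - 4}{h + 5} = \frac{-4 + h}{5 + h}$)
$p{\left(Z \right)} = -4 - 13 Z$ ($p{\left(Z \right)} = -4 + Z \left(-13\right) = -4 - 13 Z$)
$C = \frac{100}{9}$ ($C = \left(-5 + \frac{10}{6}\right)^{2} = \left(-5 + 10 \cdot \frac{1}{6}\right)^{2} = \left(-5 + \frac{5}{3}\right)^{2} = \left(- \frac{10}{3}\right)^{2} = \frac{100}{9} \approx 11.111$)
$\frac{C}{p{\left(24 d{\left(6 \right)} \right)}} = \frac{100}{9 \left(-4 - 13 \cdot 24 \frac{-4 + 6}{5 + 6}\right)} = \frac{100}{9 \left(-4 - 13 \cdot 24 \cdot \frac{1}{11} \cdot 2\right)} = \frac{100}{9 \left(-4 - 13 \cdot 24 \cdot \frac{2}{11}\right)} = \frac{100}{9 \left(-4 - \frac{624}{11}\right)} = \frac{100}{9 \left(- \frac{668}{11}\right)} = \frac{100}{9} \left(- \frac{11}{668}\right) = - \frac{275}{1503}$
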